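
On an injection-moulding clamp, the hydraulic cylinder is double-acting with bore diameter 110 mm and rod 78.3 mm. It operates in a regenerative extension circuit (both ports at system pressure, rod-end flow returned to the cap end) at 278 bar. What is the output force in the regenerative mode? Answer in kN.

F ≈ 134 kN

With equal pressure on both faces, forces on the annular region cancel; the net push is pressure × rod cross-section.
Rod cross-section A_rod = π/4 × (78.3 mm)² = 4815 mm^2
F = P × A_rod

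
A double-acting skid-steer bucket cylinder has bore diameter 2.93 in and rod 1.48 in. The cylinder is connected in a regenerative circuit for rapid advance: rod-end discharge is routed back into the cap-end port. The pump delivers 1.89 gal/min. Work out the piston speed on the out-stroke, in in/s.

In regeneration the rod-end outflow joins the pump flow into the cap end, so the net volume the pump must supply per unit advance equals the rod cross-section area.
Rod cross-section A_rod = π/4 × (1.48 in)² = 1.720 in^2
v = Q_pump / A_rod

v ≈ 4.23 in/s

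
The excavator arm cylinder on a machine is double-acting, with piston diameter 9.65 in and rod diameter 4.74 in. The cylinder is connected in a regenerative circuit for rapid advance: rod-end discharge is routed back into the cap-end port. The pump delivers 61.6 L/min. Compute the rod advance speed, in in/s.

In regeneration the rod-end outflow joins the pump flow into the cap end, so the net volume the pump must supply per unit advance equals the rod cross-section area.
Rod cross-section A_rod = π/4 × (4.74 in)² = 17.65 in^2
v = Q_pump / A_rod

v ≈ 3.55 in/s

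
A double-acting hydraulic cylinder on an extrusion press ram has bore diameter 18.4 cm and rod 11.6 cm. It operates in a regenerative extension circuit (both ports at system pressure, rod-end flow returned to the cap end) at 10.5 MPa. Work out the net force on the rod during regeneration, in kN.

F ≈ 111 kN

With equal pressure on both faces, forces on the annular region cancel; the net push is pressure × rod cross-section.
Rod cross-section A_rod = π/4 × (11.6 cm)² = 105.7 cm^2
F = P × A_rod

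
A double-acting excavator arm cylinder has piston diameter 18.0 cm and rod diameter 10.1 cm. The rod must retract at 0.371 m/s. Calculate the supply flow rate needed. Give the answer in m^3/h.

Q ≈ 23.3 m^3/h

Rod-side annular area A_ann = π/4 × (18.0² − 10.1²) = 174.4 cm^2
Q = A × v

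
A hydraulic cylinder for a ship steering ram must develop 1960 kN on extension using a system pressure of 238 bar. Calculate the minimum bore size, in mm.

Extension force acts on the full piston face: F = P × (π/4)D².
D = √(4F / (πP)) = √(4 × 1960 kN / (π × 238 bar))

D ≈ 324 mm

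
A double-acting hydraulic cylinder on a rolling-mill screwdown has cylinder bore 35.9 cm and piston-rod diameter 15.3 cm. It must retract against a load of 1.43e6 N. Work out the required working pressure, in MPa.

Rod-side annular area A_ann = π/4 × (35.9² − 15.3²) = 828.4 cm^2
Retraction: pressure acts on the annular area.
P = F / A = 1.43e6 N / A

P ≈ 17.3 MPa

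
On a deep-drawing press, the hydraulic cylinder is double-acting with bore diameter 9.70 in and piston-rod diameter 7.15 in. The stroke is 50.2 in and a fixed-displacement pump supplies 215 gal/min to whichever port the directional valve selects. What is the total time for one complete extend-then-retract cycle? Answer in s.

t ≈ 6.53 s

Cap-side area A_cap = π/4 × (9.70 in)² = 73.90 in^2
Rod-side annular area A_ann = π/4 × (9.70² − 7.15²) = 33.75 in^2
t_ext = A_cap·L/Q = 4.482 s
t_ret = A_ann·L/Q = 2.047 s
t_cycle = t_ext + t_ret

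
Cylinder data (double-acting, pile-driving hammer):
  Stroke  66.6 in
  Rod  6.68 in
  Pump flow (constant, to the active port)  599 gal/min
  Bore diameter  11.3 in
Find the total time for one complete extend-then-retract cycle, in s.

Cap-side area A_cap = π/4 × (11.3 in)² = 100.3 in^2
Rod-side annular area A_ann = π/4 × (11.3² − 6.68²) = 65.24 in^2
t_ext = A_cap·L/Q = 2.896 s
t_ret = A_ann·L/Q = 1.884 s
t_cycle = t_ext + t_ret

t ≈ 4.78 s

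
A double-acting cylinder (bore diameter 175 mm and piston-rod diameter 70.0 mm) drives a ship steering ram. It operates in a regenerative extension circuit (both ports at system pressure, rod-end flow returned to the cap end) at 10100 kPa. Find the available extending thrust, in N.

With equal pressure on both faces, forces on the annular region cancel; the net push is pressure × rod cross-section.
Rod cross-section A_rod = π/4 × (70.0 mm)² = 3848 mm^2
F = P × A_rod

F ≈ 38900 N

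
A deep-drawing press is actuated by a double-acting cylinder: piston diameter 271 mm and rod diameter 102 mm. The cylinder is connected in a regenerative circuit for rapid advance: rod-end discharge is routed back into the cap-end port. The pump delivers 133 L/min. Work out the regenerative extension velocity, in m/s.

v ≈ 0.271 m/s

In regeneration the rod-end outflow joins the pump flow into the cap end, so the net volume the pump must supply per unit advance equals the rod cross-section area.
Rod cross-section A_rod = π/4 × (102 mm)² = 8171 mm^2
v = Q_pump / A_rod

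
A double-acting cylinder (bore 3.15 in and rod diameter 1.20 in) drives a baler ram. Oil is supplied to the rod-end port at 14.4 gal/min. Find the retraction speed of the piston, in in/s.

Rod-side annular area A_ann = π/4 × (3.15² − 1.20²) = 6.662 in^2
Flow into the rod-end port fills the annular volume.
v = Q / A

v ≈ 8.32 in/s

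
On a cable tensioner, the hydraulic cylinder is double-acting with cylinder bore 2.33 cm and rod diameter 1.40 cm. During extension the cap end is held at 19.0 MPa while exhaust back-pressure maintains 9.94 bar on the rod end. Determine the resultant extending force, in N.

F ≈ 7830 N

Cap-side area A_cap = π/4 × (2.33 cm)² = 4.264 cm^2
Rod-side annular area A_ann = π/4 × (2.33² − 1.40²) = 2.724 cm^2
Net thrust = P_cap·A_cap − P_rod·A_ann = 8101 N − 270.8 N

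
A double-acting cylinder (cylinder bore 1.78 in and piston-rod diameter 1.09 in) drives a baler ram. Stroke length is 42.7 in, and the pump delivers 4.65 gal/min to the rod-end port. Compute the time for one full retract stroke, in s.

Rod-side annular area A_ann = π/4 × (1.78² − 1.09²) = 1.555 in^2
Swept volume V = A × L; t = V / Q = A·L / Q

t ≈ 3.71 s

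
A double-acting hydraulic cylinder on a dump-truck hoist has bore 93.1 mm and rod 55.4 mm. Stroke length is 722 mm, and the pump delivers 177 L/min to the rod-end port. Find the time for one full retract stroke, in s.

t ≈ 1.08 s

Rod-side annular area A_ann = π/4 × (93.1² − 55.4²) = 4397 mm^2
Swept volume V = A × L; t = V / Q = A·L / Q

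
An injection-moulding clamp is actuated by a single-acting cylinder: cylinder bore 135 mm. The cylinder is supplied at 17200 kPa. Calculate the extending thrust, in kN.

Cap-side area A_cap = π/4 × (135 mm)² = 14310 mm^2
F = P × A_cap = 17200 kPa × A_cap

F ≈ 246 kN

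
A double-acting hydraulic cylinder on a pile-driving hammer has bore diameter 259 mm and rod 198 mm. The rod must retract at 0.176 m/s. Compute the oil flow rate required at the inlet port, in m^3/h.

Q ≈ 13.9 m^3/h

Rod-side annular area A_ann = π/4 × (259² − 198²) = 21890 mm^2
Q = A × v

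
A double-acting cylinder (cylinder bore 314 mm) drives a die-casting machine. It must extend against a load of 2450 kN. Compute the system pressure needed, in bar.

P ≈ 316 bar

Cap-side area A_cap = π/4 × (314 mm)² = 77440 mm^2
P = F / A = 2450 kN / A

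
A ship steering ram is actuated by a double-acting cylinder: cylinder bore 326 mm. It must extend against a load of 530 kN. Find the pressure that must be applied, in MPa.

Cap-side area A_cap = π/4 × (326 mm)² = 83470 mm^2
P = F / A = 530 kN / A

P ≈ 6.35 MPa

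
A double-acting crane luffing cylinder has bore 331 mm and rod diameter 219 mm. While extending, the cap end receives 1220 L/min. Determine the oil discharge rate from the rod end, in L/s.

Cap-side area A_cap = π/4 × (331 mm)² = 86050 mm^2
Rod-side annular area A_ann = π/4 × (331² − 219²) = 48380 mm^2
Piston speed v = Q_in/A_cap; rod-end outflow Q_out = v × A_ann = Q_in × A_ann/A_cap.

Q_out ≈ 11.4 L/s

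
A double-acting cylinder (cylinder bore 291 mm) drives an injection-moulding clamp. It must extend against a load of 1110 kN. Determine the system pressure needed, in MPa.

Cap-side area A_cap = π/4 × (291 mm)² = 66510 mm^2
P = F / A = 1110 kN / A

P ≈ 16.7 MPa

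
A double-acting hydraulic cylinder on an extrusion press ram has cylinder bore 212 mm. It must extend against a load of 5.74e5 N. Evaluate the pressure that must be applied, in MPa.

P ≈ 16.3 MPa

Cap-side area A_cap = π/4 × (212 mm)² = 35300 mm^2
P = F / A = 5.74e5 N / A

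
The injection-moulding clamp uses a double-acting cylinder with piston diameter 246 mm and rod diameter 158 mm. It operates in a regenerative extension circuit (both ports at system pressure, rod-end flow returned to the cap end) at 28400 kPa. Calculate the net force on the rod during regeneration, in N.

F ≈ 5.57e5 N

With equal pressure on both faces, forces on the annular region cancel; the net push is pressure × rod cross-section.
Rod cross-section A_rod = π/4 × (158 mm)² = 19610 mm^2
F = P × A_rod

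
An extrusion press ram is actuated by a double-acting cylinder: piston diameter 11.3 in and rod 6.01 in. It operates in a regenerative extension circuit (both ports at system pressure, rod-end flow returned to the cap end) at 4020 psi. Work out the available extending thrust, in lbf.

F ≈ 1.14e5 lbf

With equal pressure on both faces, forces on the annular region cancel; the net push is pressure × rod cross-section.
Rod cross-section A_rod = π/4 × (6.01 in)² = 28.37 in^2
F = P × A_rod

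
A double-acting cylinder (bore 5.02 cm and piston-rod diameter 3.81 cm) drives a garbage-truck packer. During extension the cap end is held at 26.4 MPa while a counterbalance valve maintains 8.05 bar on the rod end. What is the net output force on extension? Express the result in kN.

F ≈ 51.6 kN

Cap-side area A_cap = π/4 × (5.02 cm)² = 19.79 cm^2
Rod-side annular area A_ann = π/4 × (5.02² − 3.81²) = 8.391 cm^2
Net thrust = P_cap·A_cap − P_rod·A_ann = 52.25 kN − 0.6755 kN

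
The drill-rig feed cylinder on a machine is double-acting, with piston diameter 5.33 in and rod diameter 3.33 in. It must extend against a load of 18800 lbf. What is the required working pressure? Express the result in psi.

P ≈ 843 psi

Cap-side area A_cap = π/4 × (5.33 in)² = 22.31 in^2
P = F / A = 18800 lbf / A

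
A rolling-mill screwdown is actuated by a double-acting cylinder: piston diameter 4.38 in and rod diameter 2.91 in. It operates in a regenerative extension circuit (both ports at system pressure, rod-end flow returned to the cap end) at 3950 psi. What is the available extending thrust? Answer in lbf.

F ≈ 26300 lbf

With equal pressure on both faces, forces on the annular region cancel; the net push is pressure × rod cross-section.
Rod cross-section A_rod = π/4 × (2.91 in)² = 6.651 in^2
F = P × A_rod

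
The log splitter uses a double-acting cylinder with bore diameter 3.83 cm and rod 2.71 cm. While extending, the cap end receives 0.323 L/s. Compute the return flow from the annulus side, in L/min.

Q_out ≈ 9.68 L/min

Cap-side area A_cap = π/4 × (3.83 cm)² = 11.52 cm^2
Rod-side annular area A_ann = π/4 × (3.83² − 2.71²) = 5.753 cm^2
Piston speed v = Q_in/A_cap; rod-end outflow Q_out = v × A_ann = Q_in × A_ann/A_cap.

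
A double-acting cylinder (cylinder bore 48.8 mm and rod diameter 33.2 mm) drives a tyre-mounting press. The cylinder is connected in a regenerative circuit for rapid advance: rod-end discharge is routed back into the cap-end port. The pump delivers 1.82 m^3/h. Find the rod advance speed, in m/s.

v ≈ 0.584 m/s

In regeneration the rod-end outflow joins the pump flow into the cap end, so the net volume the pump must supply per unit advance equals the rod cross-section area.
Rod cross-section A_rod = π/4 × (33.2 mm)² = 865.7 mm^2
v = Q_pump / A_rod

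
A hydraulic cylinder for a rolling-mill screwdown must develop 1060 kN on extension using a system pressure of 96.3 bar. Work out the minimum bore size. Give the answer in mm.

Extension force acts on the full piston face: F = P × (π/4)D².
D = √(4F / (πP)) = √(4 × 1060 kN / (π × 96.3 bar))

D ≈ 374 mm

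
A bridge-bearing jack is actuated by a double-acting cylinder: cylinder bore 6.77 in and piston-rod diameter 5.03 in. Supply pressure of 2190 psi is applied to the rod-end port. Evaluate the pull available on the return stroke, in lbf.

Rod-side annular area A_ann = π/4 × (6.77² − 5.03²) = 16.13 in^2
On retraction the pressure acts on the annular area (bore minus rod).
F = P × A_ann

F ≈ 35300 lbf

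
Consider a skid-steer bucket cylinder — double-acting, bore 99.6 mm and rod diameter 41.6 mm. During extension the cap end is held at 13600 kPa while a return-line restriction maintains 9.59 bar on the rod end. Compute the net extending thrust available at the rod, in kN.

Cap-side area A_cap = π/4 × (99.6 mm)² = 7791 mm^2
Rod-side annular area A_ann = π/4 × (99.6² − 41.6²) = 6432 mm^2
Net thrust = P_cap·A_cap − P_rod·A_ann = 106.0 kN − 6.168 kN

F ≈ 99.8 kN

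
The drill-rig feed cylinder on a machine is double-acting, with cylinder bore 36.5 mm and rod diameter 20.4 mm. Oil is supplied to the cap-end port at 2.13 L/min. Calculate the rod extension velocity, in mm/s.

v ≈ 33.9 mm/s

Cap-side area A_cap = π/4 × (36.5 mm)² = 1046 mm^2
v = Q / A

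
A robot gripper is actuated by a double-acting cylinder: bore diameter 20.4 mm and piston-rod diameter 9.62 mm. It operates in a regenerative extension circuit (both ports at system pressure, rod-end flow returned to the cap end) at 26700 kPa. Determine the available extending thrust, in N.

F ≈ 1940 N

With equal pressure on both faces, forces on the annular region cancel; the net push is pressure × rod cross-section.
Rod cross-section A_rod = π/4 × (9.62 mm)² = 72.68 mm^2
F = P × A_rod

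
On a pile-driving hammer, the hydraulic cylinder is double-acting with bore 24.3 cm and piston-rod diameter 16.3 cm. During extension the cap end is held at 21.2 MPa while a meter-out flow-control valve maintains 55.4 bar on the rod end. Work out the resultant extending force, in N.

F ≈ 8.42e5 N

Cap-side area A_cap = π/4 × (24.3 cm)² = 463.8 cm^2
Rod-side annular area A_ann = π/4 × (24.3² − 16.3²) = 255.1 cm^2
Net thrust = P_cap·A_cap − P_rod·A_ann = 9.832e5 N − 1.413e5 N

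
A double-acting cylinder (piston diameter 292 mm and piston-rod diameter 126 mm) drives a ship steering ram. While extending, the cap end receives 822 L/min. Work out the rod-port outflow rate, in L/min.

Q_out ≈ 669 L/min

Cap-side area A_cap = π/4 × (292 mm)² = 66970 mm^2
Rod-side annular area A_ann = π/4 × (292² − 126²) = 54500 mm^2
Piston speed v = Q_in/A_cap; rod-end outflow Q_out = v × A_ann = Q_in × A_ann/A_cap.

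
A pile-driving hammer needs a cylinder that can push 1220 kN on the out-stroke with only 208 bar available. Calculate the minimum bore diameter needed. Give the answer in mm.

D ≈ 273 mm

Extension force acts on the full piston face: F = P × (π/4)D².
D = √(4F / (πP)) = √(4 × 1220 kN / (π × 208 bar))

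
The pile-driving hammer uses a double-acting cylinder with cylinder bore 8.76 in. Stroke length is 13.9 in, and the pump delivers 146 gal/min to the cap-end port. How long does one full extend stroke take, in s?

Cap-side area A_cap = π/4 × (8.76 in)² = 60.27 in^2
Swept volume V = A × L; t = V / Q = A·L / Q

t ≈ 1.49 s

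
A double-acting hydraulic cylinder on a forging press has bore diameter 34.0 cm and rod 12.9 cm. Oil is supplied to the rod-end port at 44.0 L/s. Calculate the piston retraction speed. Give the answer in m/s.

Rod-side annular area A_ann = π/4 × (34.0² − 12.9²) = 777.2 cm^2
Flow into the rod-end port fills the annular volume.
v = Q / A

v ≈ 0.566 m/s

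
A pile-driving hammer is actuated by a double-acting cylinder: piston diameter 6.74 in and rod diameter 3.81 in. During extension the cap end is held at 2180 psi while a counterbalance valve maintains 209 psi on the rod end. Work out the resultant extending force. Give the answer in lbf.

F ≈ 72700 lbf

Cap-side area A_cap = π/4 × (6.74 in)² = 35.68 in^2
Rod-side annular area A_ann = π/4 × (6.74² − 3.81²) = 24.28 in^2
Net thrust = P_cap·A_cap − P_rod·A_ann = 77780 lbf − 5074 lbf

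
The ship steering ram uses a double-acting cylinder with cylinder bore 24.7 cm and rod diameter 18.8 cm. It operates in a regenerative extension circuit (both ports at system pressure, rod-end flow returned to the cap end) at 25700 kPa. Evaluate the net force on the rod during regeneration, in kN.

With equal pressure on both faces, forces on the annular region cancel; the net push is pressure × rod cross-section.
Rod cross-section A_rod = π/4 × (18.8 cm)² = 277.6 cm^2
F = P × A_rod

F ≈ 713 kN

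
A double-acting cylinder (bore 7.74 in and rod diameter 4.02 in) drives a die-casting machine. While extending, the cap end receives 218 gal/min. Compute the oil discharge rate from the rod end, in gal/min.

Cap-side area A_cap = π/4 × (7.74 in)² = 47.05 in^2
Rod-side annular area A_ann = π/4 × (7.74² − 4.02²) = 34.36 in^2
Piston speed v = Q_in/A_cap; rod-end outflow Q_out = v × A_ann = Q_in × A_ann/A_cap.

Q_out ≈ 159 gal/min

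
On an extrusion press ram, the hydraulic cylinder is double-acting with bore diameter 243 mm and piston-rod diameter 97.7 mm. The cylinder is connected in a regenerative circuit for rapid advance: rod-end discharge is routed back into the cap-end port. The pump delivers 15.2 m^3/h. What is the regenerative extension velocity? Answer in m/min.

In regeneration the rod-end outflow joins the pump flow into the cap end, so the net volume the pump must supply per unit advance equals the rod cross-section area.
Rod cross-section A_rod = π/4 × (97.7 mm)² = 7497 mm^2
v = Q_pump / A_rod

v ≈ 33.8 m/min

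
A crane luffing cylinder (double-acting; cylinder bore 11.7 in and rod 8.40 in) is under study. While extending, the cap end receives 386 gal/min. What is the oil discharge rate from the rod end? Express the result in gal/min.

Q_out ≈ 187 gal/min

Cap-side area A_cap = π/4 × (11.7 in)² = 107.5 in^2
Rod-side annular area A_ann = π/4 × (11.7² − 8.40²) = 52.10 in^2
Piston speed v = Q_in/A_cap; rod-end outflow Q_out = v × A_ann = Q_in × A_ann/A_cap.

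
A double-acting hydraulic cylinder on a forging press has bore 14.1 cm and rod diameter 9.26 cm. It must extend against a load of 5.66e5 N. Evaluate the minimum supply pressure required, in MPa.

Cap-side area A_cap = π/4 × (14.1 cm)² = 156.1 cm^2
P = F / A = 5.66e5 N / A

P ≈ 36.2 MPa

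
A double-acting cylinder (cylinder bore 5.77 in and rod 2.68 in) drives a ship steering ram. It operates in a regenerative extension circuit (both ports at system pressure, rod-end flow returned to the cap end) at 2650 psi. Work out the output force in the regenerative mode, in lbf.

With equal pressure on both faces, forces on the annular region cancel; the net push is pressure × rod cross-section.
Rod cross-section A_rod = π/4 × (2.68 in)² = 5.641 in^2
F = P × A_rod

F ≈ 14900 lbf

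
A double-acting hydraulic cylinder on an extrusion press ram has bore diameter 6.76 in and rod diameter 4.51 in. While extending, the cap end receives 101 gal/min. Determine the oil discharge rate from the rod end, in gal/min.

Q_out ≈ 56.0 gal/min

Cap-side area A_cap = π/4 × (6.76 in)² = 35.89 in^2
Rod-side annular area A_ann = π/4 × (6.76² − 4.51²) = 19.92 in^2
Piston speed v = Q_in/A_cap; rod-end outflow Q_out = v × A_ann = Q_in × A_ann/A_cap.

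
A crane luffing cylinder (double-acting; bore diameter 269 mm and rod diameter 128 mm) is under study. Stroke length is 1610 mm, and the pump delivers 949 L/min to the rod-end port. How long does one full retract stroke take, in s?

t ≈ 4.48 s

Rod-side annular area A_ann = π/4 × (269² − 128²) = 43960 mm^2
Swept volume V = A × L; t = V / Q = A·L / Q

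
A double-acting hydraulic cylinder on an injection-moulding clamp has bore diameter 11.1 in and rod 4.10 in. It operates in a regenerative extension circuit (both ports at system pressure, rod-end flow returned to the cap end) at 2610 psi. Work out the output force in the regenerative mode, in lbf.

With equal pressure on both faces, forces on the annular region cancel; the net push is pressure × rod cross-section.
Rod cross-section A_rod = π/4 × (4.10 in)² = 13.20 in^2
F = P × A_rod

F ≈ 34500 lbf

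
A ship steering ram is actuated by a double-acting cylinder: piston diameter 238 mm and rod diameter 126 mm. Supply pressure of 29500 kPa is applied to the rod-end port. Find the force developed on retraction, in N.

F ≈ 9.45e5 N

Rod-side annular area A_ann = π/4 × (238² − 126²) = 32020 mm^2
On retraction the pressure acts on the annular area (bore minus rod).
F = P × A_ann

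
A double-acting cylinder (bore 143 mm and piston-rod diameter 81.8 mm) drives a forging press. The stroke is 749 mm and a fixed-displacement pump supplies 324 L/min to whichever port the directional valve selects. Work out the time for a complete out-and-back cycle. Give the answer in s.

Cap-side area A_cap = π/4 × (143 mm)² = 16060 mm^2
Rod-side annular area A_ann = π/4 × (143² − 81.8²) = 10810 mm^2
t_ext = A_cap·L/Q = 2.228 s
t_ret = A_ann·L/Q = 1.499 s
t_cycle = t_ext + t_ret

t ≈ 3.73 s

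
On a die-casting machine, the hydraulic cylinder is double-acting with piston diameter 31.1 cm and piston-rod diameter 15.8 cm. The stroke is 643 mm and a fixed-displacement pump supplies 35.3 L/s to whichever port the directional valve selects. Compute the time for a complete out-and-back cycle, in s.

Cap-side area A_cap = π/4 × (31.1 cm)² = 759.6 cm^2
Rod-side annular area A_ann = π/4 × (31.1² − 15.8²) = 563.6 cm^2
t_ext = A_cap·L/Q = 1.384 s
t_ret = A_ann·L/Q = 1.027 s
t_cycle = t_ext + t_ret

t ≈ 2.41 s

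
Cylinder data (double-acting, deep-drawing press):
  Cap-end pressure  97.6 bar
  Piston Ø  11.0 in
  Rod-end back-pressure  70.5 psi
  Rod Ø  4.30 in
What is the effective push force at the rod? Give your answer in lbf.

Cap-side area A_cap = π/4 × (11.0 in)² = 95.03 in^2
Rod-side annular area A_ann = π/4 × (11.0² − 4.30²) = 80.51 in^2
Net thrust = P_cap·A_cap − P_rod·A_ann = 1.345e5 lbf − 5676 lbf

F ≈ 1.29e5 lbf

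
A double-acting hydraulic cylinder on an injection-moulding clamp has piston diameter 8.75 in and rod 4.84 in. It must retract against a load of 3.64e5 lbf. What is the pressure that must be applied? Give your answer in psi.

Rod-side annular area A_ann = π/4 × (8.75² − 4.84²) = 41.73 in^2
Retraction: pressure acts on the annular area.
P = F / A = 3.64e5 lbf / A

P ≈ 8720 psi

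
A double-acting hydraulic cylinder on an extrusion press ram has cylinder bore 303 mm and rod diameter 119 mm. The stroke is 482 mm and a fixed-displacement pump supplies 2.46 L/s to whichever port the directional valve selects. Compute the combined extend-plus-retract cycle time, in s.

Cap-side area A_cap = π/4 × (303 mm)² = 72110 mm^2
Rod-side annular area A_ann = π/4 × (303² − 119²) = 60980 mm^2
t_ext = A_cap·L/Q = 14.13 s
t_ret = A_ann·L/Q = 11.95 s
t_cycle = t_ext + t_ret

t ≈ 26.1 s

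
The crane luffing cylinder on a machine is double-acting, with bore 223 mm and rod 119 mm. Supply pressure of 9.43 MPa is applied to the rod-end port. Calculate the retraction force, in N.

F ≈ 2.63e5 N

Rod-side annular area A_ann = π/4 × (223² − 119²) = 27940 mm^2
On retraction the pressure acts on the annular area (bore minus rod).
F = P × A_ann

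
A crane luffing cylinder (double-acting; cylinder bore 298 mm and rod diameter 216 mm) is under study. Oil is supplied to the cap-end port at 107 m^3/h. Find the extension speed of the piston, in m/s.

v ≈ 0.426 m/s

Cap-side area A_cap = π/4 × (298 mm)² = 69750 mm^2
v = Q / A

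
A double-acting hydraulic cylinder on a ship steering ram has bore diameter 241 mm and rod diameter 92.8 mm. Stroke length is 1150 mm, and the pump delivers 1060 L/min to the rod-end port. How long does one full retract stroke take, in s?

Rod-side annular area A_ann = π/4 × (241² − 92.8²) = 38850 mm^2
Swept volume V = A × L; t = V / Q = A·L / Q

t ≈ 2.53 s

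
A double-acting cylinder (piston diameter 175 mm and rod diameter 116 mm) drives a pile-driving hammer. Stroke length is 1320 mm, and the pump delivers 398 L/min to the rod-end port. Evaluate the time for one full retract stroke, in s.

Rod-side annular area A_ann = π/4 × (175² − 116²) = 13480 mm^2
Swept volume V = A × L; t = V / Q = A·L / Q

t ≈ 2.68 s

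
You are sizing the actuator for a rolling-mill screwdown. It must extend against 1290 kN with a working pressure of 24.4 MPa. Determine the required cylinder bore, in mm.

D ≈ 259 mm

Extension force acts on the full piston face: F = P × (π/4)D².
D = √(4F / (πP)) = √(4 × 1290 kN / (π × 24.4 MPa))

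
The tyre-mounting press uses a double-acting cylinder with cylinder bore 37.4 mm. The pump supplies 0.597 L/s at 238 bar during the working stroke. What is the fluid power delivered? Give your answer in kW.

W ≈ 14.2 kW

Hydraulic power = P × Q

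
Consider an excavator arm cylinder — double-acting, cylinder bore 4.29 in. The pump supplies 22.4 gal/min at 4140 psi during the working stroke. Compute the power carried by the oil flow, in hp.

Hydraulic power = P × Q

W ≈ 54.1 hp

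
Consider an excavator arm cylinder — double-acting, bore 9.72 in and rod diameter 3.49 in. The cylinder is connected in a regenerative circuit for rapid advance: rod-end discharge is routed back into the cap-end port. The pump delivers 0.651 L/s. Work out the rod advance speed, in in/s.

In regeneration the rod-end outflow joins the pump flow into the cap end, so the net volume the pump must supply per unit advance equals the rod cross-section area.
Rod cross-section A_rod = π/4 × (3.49 in)² = 9.566 in^2
v = Q_pump / A_rod

v ≈ 4.15 in/s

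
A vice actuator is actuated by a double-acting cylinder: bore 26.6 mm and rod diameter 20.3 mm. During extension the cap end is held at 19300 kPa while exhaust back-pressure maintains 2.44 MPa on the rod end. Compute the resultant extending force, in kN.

F ≈ 10.2 kN

Cap-side area A_cap = π/4 × (26.6 mm)² = 555.7 mm^2
Rod-side annular area A_ann = π/4 × (26.6² − 20.3²) = 232.1 mm^2
Net thrust = P_cap·A_cap − P_rod·A_ann = 10.73 kN − 0.5662 kN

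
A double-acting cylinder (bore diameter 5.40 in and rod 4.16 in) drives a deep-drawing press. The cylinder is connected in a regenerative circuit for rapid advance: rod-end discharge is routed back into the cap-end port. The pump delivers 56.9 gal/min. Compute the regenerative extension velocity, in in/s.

In regeneration the rod-end outflow joins the pump flow into the cap end, so the net volume the pump must supply per unit advance equals the rod cross-section area.
Rod cross-section A_rod = π/4 × (4.16 in)² = 13.59 in^2
v = Q_pump / A_rod

v ≈ 16.1 in/s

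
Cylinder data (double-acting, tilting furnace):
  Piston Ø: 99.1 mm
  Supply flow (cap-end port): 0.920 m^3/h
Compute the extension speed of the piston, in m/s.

Cap-side area A_cap = π/4 × (99.1 mm)² = 7713 mm^2
v = Q / A

v ≈ 0.0331 m/s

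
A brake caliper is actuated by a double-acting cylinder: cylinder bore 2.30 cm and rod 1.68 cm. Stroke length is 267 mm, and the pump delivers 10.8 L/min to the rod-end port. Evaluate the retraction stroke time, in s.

t ≈ 0.287 s

Rod-side annular area A_ann = π/4 × (2.30² − 1.68²) = 1.938 cm^2
Swept volume V = A × L; t = V / Q = A·L / Q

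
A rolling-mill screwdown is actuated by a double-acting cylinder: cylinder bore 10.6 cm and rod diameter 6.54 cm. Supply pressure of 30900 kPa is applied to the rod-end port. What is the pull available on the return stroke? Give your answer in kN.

Rod-side annular area A_ann = π/4 × (10.6² − 6.54²) = 54.65 cm^2
On retraction the pressure acts on the annular area (bore minus rod).
F = P × A_ann

F ≈ 169 kN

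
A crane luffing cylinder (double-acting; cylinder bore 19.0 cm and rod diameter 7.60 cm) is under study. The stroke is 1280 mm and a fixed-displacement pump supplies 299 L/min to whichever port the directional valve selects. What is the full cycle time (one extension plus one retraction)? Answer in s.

t ≈ 13.4 s

Cap-side area A_cap = π/4 × (19.0 cm)² = 283.5 cm^2
Rod-side annular area A_ann = π/4 × (19.0² − 7.60²) = 238.2 cm^2
t_ext = A_cap·L/Q = 7.283 s
t_ret = A_ann·L/Q = 6.117 s
t_cycle = t_ext + t_ret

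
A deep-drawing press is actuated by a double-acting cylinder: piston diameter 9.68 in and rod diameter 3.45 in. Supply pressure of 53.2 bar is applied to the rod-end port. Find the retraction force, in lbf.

Rod-side annular area A_ann = π/4 × (9.68² − 3.45²) = 64.25 in^2
On retraction the pressure acts on the annular area (bore minus rod).
F = P × A_ann

F ≈ 49600 lbf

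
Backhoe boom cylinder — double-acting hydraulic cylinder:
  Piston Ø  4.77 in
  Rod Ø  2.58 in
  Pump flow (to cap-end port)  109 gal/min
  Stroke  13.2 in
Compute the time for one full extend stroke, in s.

t ≈ 0.562 s

Cap-side area A_cap = π/4 × (4.77 in)² = 17.87 in^2
Swept volume V = A × L; t = V / Q = A·L / Q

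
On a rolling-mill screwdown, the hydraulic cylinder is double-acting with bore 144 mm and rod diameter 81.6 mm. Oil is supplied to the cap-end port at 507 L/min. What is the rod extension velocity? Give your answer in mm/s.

v ≈ 519 mm/s

Cap-side area A_cap = π/4 × (144 mm)² = 16290 mm^2
v = Q / A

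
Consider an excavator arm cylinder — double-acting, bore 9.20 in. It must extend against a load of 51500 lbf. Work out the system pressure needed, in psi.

Cap-side area A_cap = π/4 × (9.20 in)² = 66.48 in^2
P = F / A = 51500 lbf / A

P ≈ 775 psi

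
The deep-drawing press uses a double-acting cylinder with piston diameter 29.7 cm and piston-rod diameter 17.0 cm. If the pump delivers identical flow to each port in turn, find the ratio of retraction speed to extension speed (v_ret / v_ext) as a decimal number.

Cap-side area A_cap = π/4 × (29.7 cm)² = 692.8 cm^2
Rod-side annular area A_ann = π/4 × (29.7² − 17.0²) = 465.8 cm^2
For equal Q, v ∝ 1/A, so v_ret/v_ext = A_cap/A_ann.

v_ret/v_ext ≈ 1.49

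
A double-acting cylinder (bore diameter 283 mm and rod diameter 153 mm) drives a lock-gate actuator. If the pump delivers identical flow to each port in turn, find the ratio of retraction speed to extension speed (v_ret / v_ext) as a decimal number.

v_ret/v_ext ≈ 1.41

Cap-side area A_cap = π/4 × (283 mm)² = 62900 mm^2
Rod-side annular area A_ann = π/4 × (283² − 153²) = 44520 mm^2
For equal Q, v ∝ 1/A, so v_ret/v_ext = A_cap/A_ann.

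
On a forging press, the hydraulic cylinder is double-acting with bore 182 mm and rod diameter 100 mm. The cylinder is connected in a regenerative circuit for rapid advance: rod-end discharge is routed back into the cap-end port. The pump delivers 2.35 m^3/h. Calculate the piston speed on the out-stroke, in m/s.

In regeneration the rod-end outflow joins the pump flow into the cap end, so the net volume the pump must supply per unit advance equals the rod cross-section area.
Rod cross-section A_rod = π/4 × (100 mm)² = 7854 mm^2
v = Q_pump / A_rod

v ≈ 0.0831 m/s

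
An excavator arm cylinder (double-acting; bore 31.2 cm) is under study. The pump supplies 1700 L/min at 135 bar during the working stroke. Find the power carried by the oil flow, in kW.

W ≈ 382 kW

Hydraulic power = P × Q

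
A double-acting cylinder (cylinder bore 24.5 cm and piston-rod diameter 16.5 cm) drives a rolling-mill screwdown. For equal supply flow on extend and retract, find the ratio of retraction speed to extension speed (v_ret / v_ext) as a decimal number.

Cap-side area A_cap = π/4 × (24.5 cm)² = 471.4 cm^2
Rod-side annular area A_ann = π/4 × (24.5² − 16.5²) = 257.6 cm^2
For equal Q, v ∝ 1/A, so v_ret/v_ext = A_cap/A_ann.

v_ret/v_ext ≈ 1.83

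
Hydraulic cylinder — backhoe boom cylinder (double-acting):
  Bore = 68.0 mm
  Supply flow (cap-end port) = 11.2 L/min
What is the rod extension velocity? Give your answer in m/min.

Cap-side area A_cap = π/4 × (68.0 mm)² = 3632 mm^2
v = Q / A

v ≈ 3.08 m/min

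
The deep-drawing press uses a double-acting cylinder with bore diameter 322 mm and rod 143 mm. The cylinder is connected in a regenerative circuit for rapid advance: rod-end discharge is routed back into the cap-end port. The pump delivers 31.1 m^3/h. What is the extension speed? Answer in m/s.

In regeneration the rod-end outflow joins the pump flow into the cap end, so the net volume the pump must supply per unit advance equals the rod cross-section area.
Rod cross-section A_rod = π/4 × (143 mm)² = 16060 mm^2
v = Q_pump / A_rod

v ≈ 0.538 m/s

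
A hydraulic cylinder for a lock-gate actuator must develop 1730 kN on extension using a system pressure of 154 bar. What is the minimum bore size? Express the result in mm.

D ≈ 378 mm

Extension force acts on the full piston face: F = P × (π/4)D².
D = √(4F / (πP)) = √(4 × 1730 kN / (π × 154 bar))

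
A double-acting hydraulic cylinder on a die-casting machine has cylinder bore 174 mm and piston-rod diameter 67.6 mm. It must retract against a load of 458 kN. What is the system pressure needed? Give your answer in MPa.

Rod-side annular area A_ann = π/4 × (174² − 67.6²) = 20190 mm^2
Retraction: pressure acts on the annular area.
P = F / A = 458 kN / A

P ≈ 22.7 MPa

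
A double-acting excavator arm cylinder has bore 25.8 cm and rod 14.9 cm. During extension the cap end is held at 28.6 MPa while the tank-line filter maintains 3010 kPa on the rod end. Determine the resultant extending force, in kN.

F ≈ 1390 kN

Cap-side area A_cap = π/4 × (25.8 cm)² = 522.8 cm^2
Rod-side annular area A_ann = π/4 × (25.8² − 14.9²) = 348.4 cm^2
Net thrust = P_cap·A_cap − P_rod·A_ann = 1495 kN − 104.9 kN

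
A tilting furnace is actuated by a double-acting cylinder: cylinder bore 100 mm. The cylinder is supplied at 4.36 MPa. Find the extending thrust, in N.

Cap-side area A_cap = π/4 × (100 mm)² = 7854 mm^2
F = P × A_cap = 4.36 MPa × A_cap

F ≈ 34200 N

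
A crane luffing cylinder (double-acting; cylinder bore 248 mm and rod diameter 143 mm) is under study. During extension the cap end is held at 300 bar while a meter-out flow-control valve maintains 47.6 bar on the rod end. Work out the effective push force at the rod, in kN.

F ≈ 1300 kN

Cap-side area A_cap = π/4 × (248 mm)² = 48310 mm^2
Rod-side annular area A_ann = π/4 × (248² − 143²) = 32240 mm^2
Net thrust = P_cap·A_cap − P_rod·A_ann = 1449 kN − 153.5 kN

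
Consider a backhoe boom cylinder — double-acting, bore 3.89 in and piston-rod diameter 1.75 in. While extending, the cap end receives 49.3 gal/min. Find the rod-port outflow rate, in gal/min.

Cap-side area A_cap = π/4 × (3.89 in)² = 11.88 in^2
Rod-side annular area A_ann = π/4 × (3.89² − 1.75²) = 9.479 in^2
Piston speed v = Q_in/A_cap; rod-end outflow Q_out = v × A_ann = Q_in × A_ann/A_cap.

Q_out ≈ 39.3 gal/min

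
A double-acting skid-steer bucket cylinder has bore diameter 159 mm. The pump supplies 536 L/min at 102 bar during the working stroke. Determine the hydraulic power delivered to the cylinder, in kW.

W ≈ 91.1 kW

Hydraulic power = P × Q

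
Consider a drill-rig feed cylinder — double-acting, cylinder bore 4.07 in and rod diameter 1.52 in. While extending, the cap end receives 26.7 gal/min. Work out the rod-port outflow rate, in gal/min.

Q_out ≈ 23.0 gal/min

Cap-side area A_cap = π/4 × (4.07 in)² = 13.01 in^2
Rod-side annular area A_ann = π/4 × (4.07² − 1.52²) = 11.20 in^2
Piston speed v = Q_in/A_cap; rod-end outflow Q_out = v × A_ann = Q_in × A_ann/A_cap.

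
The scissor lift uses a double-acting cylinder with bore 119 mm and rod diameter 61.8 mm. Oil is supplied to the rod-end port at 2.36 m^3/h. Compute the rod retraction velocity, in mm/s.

Rod-side annular area A_ann = π/4 × (119² − 61.8²) = 8122 mm^2
Flow into the rod-end port fills the annular volume.
v = Q / A

v ≈ 80.7 mm/s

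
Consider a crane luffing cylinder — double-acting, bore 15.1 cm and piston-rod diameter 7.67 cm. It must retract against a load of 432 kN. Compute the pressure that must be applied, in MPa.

P ≈ 32.5 MPa

Rod-side annular area A_ann = π/4 × (15.1² − 7.67²) = 132.9 cm^2
Retraction: pressure acts on the annular area.
P = F / A = 432 kN / A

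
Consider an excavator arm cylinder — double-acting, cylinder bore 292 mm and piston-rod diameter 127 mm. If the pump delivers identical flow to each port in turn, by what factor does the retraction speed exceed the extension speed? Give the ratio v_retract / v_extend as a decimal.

v_ret/v_ext ≈ 1.23

Cap-side area A_cap = π/4 × (292 mm)² = 66970 mm^2
Rod-side annular area A_ann = π/4 × (292² − 127²) = 54300 mm^2
For equal Q, v ∝ 1/A, so v_ret/v_ext = A_cap/A_ann.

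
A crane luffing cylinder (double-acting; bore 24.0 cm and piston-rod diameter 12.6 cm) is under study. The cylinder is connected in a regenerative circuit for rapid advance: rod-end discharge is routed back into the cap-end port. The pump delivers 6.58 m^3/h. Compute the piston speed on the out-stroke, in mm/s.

In regeneration the rod-end outflow joins the pump flow into the cap end, so the net volume the pump must supply per unit advance equals the rod cross-section area.
Rod cross-section A_rod = π/4 × (12.6 cm)² = 124.7 cm^2
v = Q_pump / A_rod

v ≈ 147 mm/s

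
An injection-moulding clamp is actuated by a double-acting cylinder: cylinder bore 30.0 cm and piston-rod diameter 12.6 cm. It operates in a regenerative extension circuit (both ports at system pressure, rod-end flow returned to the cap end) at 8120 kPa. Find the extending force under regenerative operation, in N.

F ≈ 1.01e5 N

With equal pressure on both faces, forces on the annular region cancel; the net push is pressure × rod cross-section.
Rod cross-section A_rod = π/4 × (12.6 cm)² = 124.7 cm^2
F = P × A_rod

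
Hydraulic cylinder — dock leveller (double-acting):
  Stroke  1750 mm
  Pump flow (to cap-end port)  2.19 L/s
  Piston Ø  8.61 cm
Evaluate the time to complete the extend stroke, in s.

t ≈ 4.65 s

Cap-side area A_cap = π/4 × (8.61 cm)² = 58.22 cm^2
Swept volume V = A × L; t = V / Q = A·L / Q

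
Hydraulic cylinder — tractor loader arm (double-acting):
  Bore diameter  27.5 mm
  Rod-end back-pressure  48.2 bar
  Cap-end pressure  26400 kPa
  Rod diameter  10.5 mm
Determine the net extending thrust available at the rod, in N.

Cap-side area A_cap = π/4 × (27.5 mm)² = 594.0 mm^2
Rod-side annular area A_ann = π/4 × (27.5² − 10.5²) = 507.4 mm^2
Net thrust = P_cap·A_cap − P_rod·A_ann = 15680 N − 2446 N

F ≈ 13200 N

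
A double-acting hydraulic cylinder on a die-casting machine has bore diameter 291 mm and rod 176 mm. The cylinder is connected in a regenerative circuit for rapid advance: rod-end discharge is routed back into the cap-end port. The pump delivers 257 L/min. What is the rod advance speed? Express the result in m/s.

v ≈ 0.176 m/s

In regeneration the rod-end outflow joins the pump flow into the cap end, so the net volume the pump must supply per unit advance equals the rod cross-section area.
Rod cross-section A_rod = π/4 × (176 mm)² = 24330 mm^2
v = Q_pump / A_rod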